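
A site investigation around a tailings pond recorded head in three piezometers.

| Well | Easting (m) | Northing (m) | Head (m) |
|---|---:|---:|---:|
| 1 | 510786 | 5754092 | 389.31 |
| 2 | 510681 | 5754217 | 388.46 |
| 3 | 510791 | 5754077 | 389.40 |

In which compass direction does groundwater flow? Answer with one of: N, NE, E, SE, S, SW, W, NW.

With h = a·x + b·y + c and 1 as origin, the differences give:
  (-105)·a + 125·b = -0.85
  5·a + (-15)·b = +0.09
Eliminate b (×(-15) and ×125, subtract): 950·a = 1.500 → a = ∂h/∂x = +0.001579
Back-substitute: b = ∂h/∂y = -0.005474.
Flow = −∇h = (-0.001579 east, +0.005474 north), which points north.

N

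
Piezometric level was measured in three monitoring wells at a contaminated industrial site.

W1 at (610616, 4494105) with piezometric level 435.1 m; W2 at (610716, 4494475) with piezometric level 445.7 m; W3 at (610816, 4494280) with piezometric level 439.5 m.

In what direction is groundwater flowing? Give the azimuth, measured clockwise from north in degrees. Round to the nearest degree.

172°

With h = a·x + b·y + c and W1 as origin, the differences give:
  100·a + 370·b = +10.6
  200·a + 175·b = +4.4
Eliminate b (×175 and ×370, subtract): -56500·a = 227.00 → a = ∂h/∂x = -0.004018
Back-substitute: b = ∂h/∂y = +0.02973.
Flow direction (−∇h) has components (+0.004018 E, -0.02973 N).
Azimuth = atan2(E, N) = atan2(+0.004018, -0.02973) = 172.3° ≈ 172°.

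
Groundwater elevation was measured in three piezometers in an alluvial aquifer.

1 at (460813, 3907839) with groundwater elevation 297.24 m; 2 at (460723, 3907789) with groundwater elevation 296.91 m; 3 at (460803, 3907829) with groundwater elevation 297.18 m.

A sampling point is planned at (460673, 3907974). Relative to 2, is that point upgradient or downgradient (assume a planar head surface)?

upgradient

Differences from 1: to 2 (Δx, Δy, Δh) = (-90, -50, -0.33); to 3 = (-10, -10, -0.06).
Determinant of the coordinate differences = (-90)·(-10) − (-10)·(-50) = 400.
∂h/∂x = [(-0.33)·(-10) − (-0.06)·(-50)] / 400 = +0.0007500
∂h/∂y = [(-90)·(-0.06) − (-10)·(-0.33)] / 400 = +0.005250
Head at (460673, 3907974) = 297.24 + (+0.0007500)·(-140) + (+0.005250)·(135) = 297.84 m.
That is higher than the 296.91 m at 2, so the point is upgradient.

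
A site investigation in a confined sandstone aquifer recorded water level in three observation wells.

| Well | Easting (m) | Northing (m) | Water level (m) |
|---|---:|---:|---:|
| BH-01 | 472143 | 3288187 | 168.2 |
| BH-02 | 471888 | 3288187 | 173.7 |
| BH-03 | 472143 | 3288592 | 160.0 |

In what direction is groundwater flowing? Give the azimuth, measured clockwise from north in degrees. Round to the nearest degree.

047°

∂h/∂x = (173.7 − 168.2) / (471888 − 472143) = -0.02157
∂h/∂y = (160.0 − 168.2) / (3288592 − 3288187) = -0.02025
Flow direction (−∇h) has components (+0.02157 E, +0.02025 N).
Azimuth = atan2(E, N) = atan2(+0.02157, +0.02025) = 46.8° ≈ 047°.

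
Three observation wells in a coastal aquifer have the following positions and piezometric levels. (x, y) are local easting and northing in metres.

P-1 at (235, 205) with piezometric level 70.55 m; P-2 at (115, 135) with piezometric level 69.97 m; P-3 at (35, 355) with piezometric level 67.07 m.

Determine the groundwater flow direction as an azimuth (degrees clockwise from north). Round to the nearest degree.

312°

Three-point gradient (reference P-1): Δ to P-2 = (-120, -70, -0.58), Δ to P-3 = (-200, 150, -3.48).
∂h/∂x = +0.01033, ∂h/∂y = -0.009425 (det = -32000).
Flow direction (−∇h) has components (-0.01033 E, +0.009425 N).
Azimuth = atan2(E, N) = atan2(-0.01033, +0.009425) = 312.4° ≈ 312°.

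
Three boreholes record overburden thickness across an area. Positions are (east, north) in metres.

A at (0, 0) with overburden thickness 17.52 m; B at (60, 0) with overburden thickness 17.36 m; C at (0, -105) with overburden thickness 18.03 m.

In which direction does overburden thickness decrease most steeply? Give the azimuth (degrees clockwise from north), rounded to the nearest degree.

029°

∂d/∂x = (17.36 − 17.52) / (60 − 0) = -0.002667
∂d/∂y = (18.03 − 17.52) / (-105 − 0) = -0.004857
Steepest decrease is along −∇f: components (+0.002667 E, +0.004857 N).
Azimuth = atan2(+0.002667, +0.004857) = 28.8° ≈ 029°.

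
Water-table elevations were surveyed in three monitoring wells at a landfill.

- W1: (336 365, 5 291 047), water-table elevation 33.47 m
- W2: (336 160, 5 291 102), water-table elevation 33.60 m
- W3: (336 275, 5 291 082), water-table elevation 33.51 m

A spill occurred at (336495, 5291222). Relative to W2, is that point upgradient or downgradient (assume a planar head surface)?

downgradient

Differences from W1: to W2 (Δx, Δy, Δh) = (-205, 55, +0.13); to W3 = (-90, 35, +0.04).
Solve a·Δx + b·Δy = Δh: det = (-205)·35 − (-90)·55 = -2225.
∂h/∂x = [(+0.13)·35 − (+0.04)·55] / -2225 = -0.001056
∂h/∂y = [(-205)·(+0.04) − (-90)·(+0.13)] / -2225 = -0.001573
Head at (336495, 5291222) = 33.47 + (-0.001056)·(130) + (-0.001573)·(175) = 33.06 m.
That is lower than the 33.60 m at W2, so the point is downgradient.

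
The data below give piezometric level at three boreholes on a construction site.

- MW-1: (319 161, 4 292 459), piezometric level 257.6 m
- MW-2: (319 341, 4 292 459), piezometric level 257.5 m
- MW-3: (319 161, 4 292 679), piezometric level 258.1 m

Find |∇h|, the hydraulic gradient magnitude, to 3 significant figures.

0.00234

∂h/∂x = (257.5 − 257.6) / (319341 − 319161) = -0.0005556
∂h/∂y = (258.1 − 257.6) / (4292679 − 4292459) = +0.002273
|∇h| = √(-0.0005556² + 0.002273²) = 0.00234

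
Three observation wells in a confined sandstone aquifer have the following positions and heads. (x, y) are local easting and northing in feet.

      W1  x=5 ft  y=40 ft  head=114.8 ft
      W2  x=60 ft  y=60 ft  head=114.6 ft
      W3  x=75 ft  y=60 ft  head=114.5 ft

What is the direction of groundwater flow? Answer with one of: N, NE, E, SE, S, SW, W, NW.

SE

Taking W1 as reference: W2−W1 = (55, 20, -0.2); W3−W1 = (70, 20, -0.3).
Determinant of the coordinate differences = 55·20 − 70·20 = -300.
∂h/∂x = [(-0.2)·20 − (-0.3)·20] / -300 = -0.006667
∂h/∂y = [55·(-0.3) − 70·(-0.2)] / -300 = +0.008333
Flow = −∇h = (+0.006667 east, -0.008333 north), which points southeast.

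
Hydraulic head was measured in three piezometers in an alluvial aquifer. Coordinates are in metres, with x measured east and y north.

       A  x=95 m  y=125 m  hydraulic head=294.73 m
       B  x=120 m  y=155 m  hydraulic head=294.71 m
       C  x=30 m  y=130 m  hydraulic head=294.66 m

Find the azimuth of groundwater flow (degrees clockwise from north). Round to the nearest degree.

Taking A as reference: B−A = (25, 30, -0.02); C−A = (-65, 5, -0.07).
Determinant of the coordinate differences = 25·5 − (-65)·30 = 2075.
∂h/∂x = [(-0.02)·5 − (-0.07)·30] / 2075 = +0.0009639
∂h/∂y = [25·(-0.07) − (-65)·(-0.02)] / 2075 = -0.001470
Flow direction (−∇h) has components (-0.0009639 E, +0.001470 N).
Azimuth = atan2(E, N) = atan2(-0.0009639, +0.001470) = 326.7° ≈ 327°.

327°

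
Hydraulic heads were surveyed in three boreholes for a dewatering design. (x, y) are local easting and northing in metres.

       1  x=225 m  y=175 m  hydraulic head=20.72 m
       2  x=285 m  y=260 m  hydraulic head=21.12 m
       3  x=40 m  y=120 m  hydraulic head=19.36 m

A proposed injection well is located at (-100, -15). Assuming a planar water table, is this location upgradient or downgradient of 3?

downgradient

Three-point gradient (reference 1): Δ to 2 = (60, 85, +0.40), Δ to 3 = (-185, -55, -1.36).
∂h/∂x = +0.007533, ∂h/∂y = -0.0006117 (det = 12425).
Head at (-100, -15) = 20.72 + (+0.007533)·(-325) + (-0.0006117)·(-190) = 18.39 m.
That is lower than the 19.36 m at 3, so the point is downgradient.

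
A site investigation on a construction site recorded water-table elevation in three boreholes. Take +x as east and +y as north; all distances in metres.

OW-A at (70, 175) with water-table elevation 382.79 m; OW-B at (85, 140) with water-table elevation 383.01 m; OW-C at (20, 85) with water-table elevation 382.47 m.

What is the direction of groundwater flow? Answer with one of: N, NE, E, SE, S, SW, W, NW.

With h = a·x + b·y + c and OW-A as origin, the differences give:
  15·a + (-35)·b = +0.22
  (-50)·a + (-90)·b = -0.32
Eliminate b (×(-90) and ×(-35), subtract): -3100·a = -31.000 → a = ∂h/∂x = +0.010000
Back-substitute: b = ∂h/∂y = -0.002000.
Flow = −∇h = (-0.010000 east, +0.002000 north), which points west.

W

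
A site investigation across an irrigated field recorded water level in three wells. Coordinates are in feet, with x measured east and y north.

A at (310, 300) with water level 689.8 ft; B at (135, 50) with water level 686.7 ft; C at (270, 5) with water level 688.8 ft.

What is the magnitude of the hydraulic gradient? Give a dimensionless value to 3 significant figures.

0.0160

Taking A as reference: B−A = (-175, -250, -3.1); C−A = (-40, -295, -1.0).
Determinant of the coordinate differences = (-175)·(-295) − (-40)·(-250) = 41625.
∂h/∂x = [(-3.1)·(-295) − (-1.0)·(-250)] / 41625 = +0.01596
∂h/∂y = [(-175)·(-1.0) − (-40)·(-3.1)] / 41625 = +0.001225
|∇h| = √(0.01596² + 0.001225²) = 0.01601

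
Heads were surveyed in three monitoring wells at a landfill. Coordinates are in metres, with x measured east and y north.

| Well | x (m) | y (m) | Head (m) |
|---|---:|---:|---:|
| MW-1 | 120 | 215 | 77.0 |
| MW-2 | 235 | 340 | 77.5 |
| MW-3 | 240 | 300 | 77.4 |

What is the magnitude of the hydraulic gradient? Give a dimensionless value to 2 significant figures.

With h = a·x + b·y + c and MW-1 as origin, the differences give:
  115·a + 125·b = +0.5
  120·a + 85·b = +0.4
Eliminate b (×85 and ×125, subtract): -5225·a = -7.50 → a = ∂h/∂x = +0.001435
Back-substitute: b = ∂h/∂y = +0.002679.
|∇h| = √(0.001435² + 0.002679²) = 0.003039

0.0030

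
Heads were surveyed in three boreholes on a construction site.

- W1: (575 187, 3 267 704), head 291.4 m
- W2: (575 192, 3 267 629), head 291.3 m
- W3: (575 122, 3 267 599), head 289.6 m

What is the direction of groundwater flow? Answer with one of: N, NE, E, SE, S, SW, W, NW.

W

With h = a·x + b·y + c and W1 as origin, the differences give:
  5·a + (-75)·b = -0.1
  (-65)·a + (-105)·b = -1.8
Eliminate b (×(-105) and ×(-75), subtract): -5400·a = -124.50 → a = ∂h/∂x = +0.02306
Back-substitute: b = ∂h/∂y = +0.002870.
Flow = −∇h = (-0.02306 east, -0.002870 north), which points west.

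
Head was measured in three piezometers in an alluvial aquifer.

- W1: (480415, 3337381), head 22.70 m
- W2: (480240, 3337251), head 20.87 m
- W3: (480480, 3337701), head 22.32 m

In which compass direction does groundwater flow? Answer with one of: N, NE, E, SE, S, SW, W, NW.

W

Differences from W1: to W2 (Δx, Δy, Δh) = (-175, -130, -1.83); to W3 = (65, 320, -0.38).
Solve a·Δx + b·Δy = Δh: det = (-175)·320 − 65·(-130) = -47550.
∂h/∂x = [(-1.83)·320 − (-0.38)·(-130)] / -47550 = +0.01335
∂h/∂y = [(-175)·(-0.38) − 65·(-1.83)] / -47550 = -0.003900
Flow = −∇h = (-0.01335 east, +0.003900 north), which points west.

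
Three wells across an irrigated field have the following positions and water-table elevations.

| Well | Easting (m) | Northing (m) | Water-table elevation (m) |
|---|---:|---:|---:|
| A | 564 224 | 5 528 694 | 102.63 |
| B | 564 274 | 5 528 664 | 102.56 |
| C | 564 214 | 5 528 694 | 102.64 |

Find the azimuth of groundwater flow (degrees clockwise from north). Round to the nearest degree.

124°

With h = a·x + b·y + c and A as origin, the differences give:
  50·a + (-30)·b = -0.07
  (-10)·a + 0·b = +0.01
Eliminate b (×0 and ×(-30), subtract): -300·a = 0.300 → a = ∂h/∂x = -0.001000
Back-substitute: b = ∂h/∂y = +0.0006667.
Flow direction (−∇h) has components (+0.001000 E, -0.0006667 N).
Azimuth = atan2(E, N) = atan2(+0.001000, -0.0006667) = 123.7° ≈ 124°.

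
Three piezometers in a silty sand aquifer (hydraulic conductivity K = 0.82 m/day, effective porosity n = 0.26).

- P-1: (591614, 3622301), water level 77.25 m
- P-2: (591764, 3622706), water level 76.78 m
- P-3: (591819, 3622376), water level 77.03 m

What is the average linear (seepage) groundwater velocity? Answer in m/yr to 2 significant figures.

Differences from P-1: to P-2 (Δx, Δy, Δh) = (150, 405, -0.47); to P-3 = (205, 75, -0.22).
Determinant of the coordinate differences = 150·75 − 205·405 = -71775.
∂h/∂x = [(-0.47)·75 − (-0.22)·405] / -71775 = -0.0007503
∂h/∂y = [150·(-0.22) − 205·(-0.47)] / -71775 = -0.0008826
|∇h| = √(-0.0007503² + -0.0008826²) = 0.001158
Seepage velocity v = K·i/n = 0.82 × 0.001158 / 0.26 = 0.003652 m/day = 1.334 m/yr.

1.3 m/yr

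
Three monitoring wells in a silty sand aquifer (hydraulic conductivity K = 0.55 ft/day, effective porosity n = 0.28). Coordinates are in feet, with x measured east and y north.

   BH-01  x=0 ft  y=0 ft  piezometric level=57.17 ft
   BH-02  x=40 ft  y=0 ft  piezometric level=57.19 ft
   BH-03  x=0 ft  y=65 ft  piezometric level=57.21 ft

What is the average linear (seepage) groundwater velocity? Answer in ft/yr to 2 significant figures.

∂h/∂x = (57.19 − 57.17) / (40 − 0) = +0.0005000
∂h/∂y = (57.21 − 57.17) / (65 − 0) = +0.0006154
|∇h| = √(0.0005000² + 0.0006154²) = 0.0007929
Seepage velocity v = K·i/n = 0.55 × 0.0007929 / 0.28 = 0.001557 ft/day = 0.5687 ft/yr.

0.57 ft/yr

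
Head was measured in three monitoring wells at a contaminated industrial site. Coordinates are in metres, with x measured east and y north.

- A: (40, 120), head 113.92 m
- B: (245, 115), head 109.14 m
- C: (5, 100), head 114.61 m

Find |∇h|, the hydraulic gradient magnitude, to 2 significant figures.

0.024

Taking A as reference: B−A = (205, -5, -4.78); C−A = (-35, -20, +0.69).
Solve a·Δx + b·Δy = Δh: det = 205·(-20) − (-35)·(-5) = -4275.
∂h/∂x = [(-4.78)·(-20) − (+0.69)·(-5)] / -4275 = -0.02317
∂h/∂y = [205·(+0.69) − (-35)·(-4.78)] / -4275 = +0.006047
|∇h| = √(-0.02317² + 0.006047²) = 0.02395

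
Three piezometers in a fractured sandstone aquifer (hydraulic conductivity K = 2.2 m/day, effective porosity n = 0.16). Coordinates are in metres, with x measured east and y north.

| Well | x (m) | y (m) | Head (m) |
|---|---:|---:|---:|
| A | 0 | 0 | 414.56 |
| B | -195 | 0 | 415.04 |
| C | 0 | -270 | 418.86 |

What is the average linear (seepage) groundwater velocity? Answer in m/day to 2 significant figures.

∂h/∂x = (415.04 − 414.56) / (-195 − 0) = -0.002462
∂h/∂y = (418.86 − 414.56) / (-270 − 0) = -0.01593
|∇h| = √(-0.002462² + -0.01593²) = 0.01612
Seepage velocity v = K·i/n = 2.2 × 0.01612 / 0.16 = 0.2217 m/day.

0.22 m/day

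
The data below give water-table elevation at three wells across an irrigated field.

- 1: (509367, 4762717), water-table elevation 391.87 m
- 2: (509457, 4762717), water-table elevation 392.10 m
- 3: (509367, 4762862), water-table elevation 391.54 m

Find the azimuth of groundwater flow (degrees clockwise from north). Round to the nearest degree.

∂h/∂x = (392.10 − 391.87) / (509457 − 509367) = +0.002556
∂h/∂y = (391.54 − 391.87) / (4762862 − 4762717) = -0.002276
Flow direction (−∇h) has components (-0.002556 E, +0.002276 N).
Azimuth = atan2(E, N) = atan2(-0.002556, +0.002276) = 311.7° ≈ 312°.

312°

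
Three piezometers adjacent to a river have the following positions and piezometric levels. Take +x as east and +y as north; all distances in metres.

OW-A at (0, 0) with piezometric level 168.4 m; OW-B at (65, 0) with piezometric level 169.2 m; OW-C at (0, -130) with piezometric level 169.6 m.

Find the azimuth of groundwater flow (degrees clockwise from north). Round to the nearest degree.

307°

∂h/∂x = (169.2 − 168.4) / (65 − 0) = +0.01231
∂h/∂y = (169.6 − 168.4) / (-130 − 0) = -0.009231
Flow direction (−∇h) has components (-0.01231 E, +0.009231 N).
Azimuth = atan2(E, N) = atan2(-0.01231, +0.009231) = 306.9° ≈ 307°.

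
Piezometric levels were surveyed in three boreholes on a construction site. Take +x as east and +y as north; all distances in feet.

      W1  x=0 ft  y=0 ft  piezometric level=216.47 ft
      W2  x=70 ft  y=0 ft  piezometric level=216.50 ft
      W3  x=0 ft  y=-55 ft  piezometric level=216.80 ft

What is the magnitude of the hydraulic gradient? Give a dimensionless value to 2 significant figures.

∂h/∂x = (216.50 − 216.47) / (70 − 0) = +0.0004286
∂h/∂y = (216.80 − 216.47) / (-55 − 0) = -0.006000
|∇h| = √(0.0004286² + -0.006000²) = 0.006015

0.0060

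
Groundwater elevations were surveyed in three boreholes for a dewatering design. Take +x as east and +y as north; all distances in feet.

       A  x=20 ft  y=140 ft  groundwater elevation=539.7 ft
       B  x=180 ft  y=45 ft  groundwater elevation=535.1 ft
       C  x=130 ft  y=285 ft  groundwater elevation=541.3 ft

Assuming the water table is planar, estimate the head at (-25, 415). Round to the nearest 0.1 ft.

546.6 ft

With h = a·x + b·y + c and A as origin, the differences give:
  160·a + (-95)·b = -4.6
  110·a + 145·b = +1.6
Eliminate b (×145 and ×(-95), subtract): 33650·a = -515.00 → a = ∂h/∂x = -0.01530
Back-substitute: b = ∂h/∂y = +0.02264.
h(-25, 415) = 539.7 + (-0.01530)·(-45) + (+0.02264)·(275) = 539.7 +0.689 +6.227 = 546.616 ft.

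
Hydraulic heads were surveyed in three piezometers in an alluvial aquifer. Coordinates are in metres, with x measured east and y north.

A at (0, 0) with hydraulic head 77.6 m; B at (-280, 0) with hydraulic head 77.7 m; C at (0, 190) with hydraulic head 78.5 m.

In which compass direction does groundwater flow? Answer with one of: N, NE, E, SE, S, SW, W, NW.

S

∂h/∂x = (77.7 − 77.6) / (-280 − 0) = -0.0003571
∂h/∂y = (78.5 − 77.6) / (190 − 0) = +0.004737
Flow = −∇h = (+0.0003571 east, -0.004737 north), which points south.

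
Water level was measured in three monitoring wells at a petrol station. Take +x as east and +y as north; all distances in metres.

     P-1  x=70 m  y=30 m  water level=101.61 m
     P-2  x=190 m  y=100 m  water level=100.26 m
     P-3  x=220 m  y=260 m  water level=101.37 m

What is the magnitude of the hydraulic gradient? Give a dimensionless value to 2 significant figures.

0.020

Differences from P-1: to P-2 (Δx, Δy, Δh) = (120, 70, -1.35); to P-3 = (150, 230, -0.24).
Solve a·Δx + b·Δy = Δh: det = 120·230 − 150·70 = 17100.
∂h/∂x = [(-1.35)·230 − (-0.24)·70] / 17100 = -0.01718
∂h/∂y = [120·(-0.24) − 150·(-1.35)] / 17100 = +0.01016
|∇h| = √(-0.01718² + 0.01016²) = 0.01996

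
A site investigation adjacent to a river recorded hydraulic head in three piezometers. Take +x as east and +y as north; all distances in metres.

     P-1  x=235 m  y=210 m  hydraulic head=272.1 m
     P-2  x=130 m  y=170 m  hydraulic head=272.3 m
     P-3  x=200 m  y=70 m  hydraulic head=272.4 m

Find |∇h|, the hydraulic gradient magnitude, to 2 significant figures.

0.0022

Three-point gradient (reference P-1): Δ to P-2 = (-105, -40, +0.2), Δ to P-3 = (-35, -140, +0.3).
∂h/∂x = -0.001203, ∂h/∂y = -0.001842 (det = 13300).
|∇h| = √(-0.001203² + -0.001842²) = 0.0022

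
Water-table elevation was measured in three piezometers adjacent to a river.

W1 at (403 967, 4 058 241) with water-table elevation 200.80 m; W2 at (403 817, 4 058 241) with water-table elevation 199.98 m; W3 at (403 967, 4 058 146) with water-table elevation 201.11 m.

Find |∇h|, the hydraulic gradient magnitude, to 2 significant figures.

0.0064

∂h/∂x = (199.98 − 200.80) / (403817 − 403967) = +0.005467
∂h/∂y = (201.11 − 200.80) / (4058146 − 4058241) = -0.003263
|∇h| = √(0.005467² + -0.003263²) = 0.006367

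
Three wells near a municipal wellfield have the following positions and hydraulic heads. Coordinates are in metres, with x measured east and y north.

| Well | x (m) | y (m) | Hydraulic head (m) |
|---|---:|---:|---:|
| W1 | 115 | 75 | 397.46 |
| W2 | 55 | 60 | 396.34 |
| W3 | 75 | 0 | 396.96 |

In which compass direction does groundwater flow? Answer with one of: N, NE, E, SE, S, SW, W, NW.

Taking W1 as reference: W2−W1 = (-60, -15, -1.12); W3−W1 = (-40, -75, -0.50).
Determinant of the coordinate differences = (-60)·(-75) − (-40)·(-15) = 3900.
∂h/∂x = [(-1.12)·(-75) − (-0.50)·(-15)] / 3900 = +0.01962
∂h/∂y = [(-60)·(-0.50) − (-40)·(-1.12)] / 3900 = -0.003795
Flow = −∇h = (-0.01962 east, +0.003795 north), which points west.

W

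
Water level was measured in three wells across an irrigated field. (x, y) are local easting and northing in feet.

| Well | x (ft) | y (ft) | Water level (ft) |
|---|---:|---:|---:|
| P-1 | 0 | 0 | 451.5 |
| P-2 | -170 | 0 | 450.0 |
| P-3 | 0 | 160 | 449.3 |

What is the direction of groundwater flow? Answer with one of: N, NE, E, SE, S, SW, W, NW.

NW

∂h/∂x = (450.0 − 451.5) / (-170 − 0) = +0.008824
∂h/∂y = (449.3 − 451.5) / (160 − 0) = -0.01375
Flow = −∇h = (-0.008824 east, +0.01375 north), which points northwest.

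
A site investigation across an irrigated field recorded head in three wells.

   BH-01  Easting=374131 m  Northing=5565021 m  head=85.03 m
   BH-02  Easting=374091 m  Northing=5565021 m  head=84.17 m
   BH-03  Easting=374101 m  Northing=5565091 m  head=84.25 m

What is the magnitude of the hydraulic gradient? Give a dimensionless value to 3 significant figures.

0.0216

Three-point gradient (reference BH-01): Δ to BH-02 = (-40, 0, -0.86), Δ to BH-03 = (-30, 70, -0.78).
∂h/∂x = +0.02150, ∂h/∂y = -0.001929 (det = -2800).
|∇h| = √(0.02150² + -0.001929²) = 0.02159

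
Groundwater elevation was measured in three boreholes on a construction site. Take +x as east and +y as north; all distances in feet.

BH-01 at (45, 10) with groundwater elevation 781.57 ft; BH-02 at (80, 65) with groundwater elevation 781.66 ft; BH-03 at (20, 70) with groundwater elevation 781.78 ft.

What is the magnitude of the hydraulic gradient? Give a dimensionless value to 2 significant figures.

Differences from BH-01: to BH-02 (Δx, Δy, Δh) = (35, 55, +0.09); to BH-03 = (-25, 60, +0.21).
Solve a·Δx + b·Δy = Δh: det = 35·60 − (-25)·55 = 3475.
∂h/∂x = [(+0.09)·60 − (+0.21)·55] / 3475 = -0.001770
∂h/∂y = [35·(+0.21) − (-25)·(+0.09)] / 3475 = +0.002763
|∇h| = √(-0.001770² + 0.002763²) = 0.003281

0.0033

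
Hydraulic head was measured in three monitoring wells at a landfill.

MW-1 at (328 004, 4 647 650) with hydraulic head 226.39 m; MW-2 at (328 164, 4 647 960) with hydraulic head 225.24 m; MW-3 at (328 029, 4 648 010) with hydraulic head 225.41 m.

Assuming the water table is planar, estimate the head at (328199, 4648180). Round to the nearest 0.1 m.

Taking MW-1 as reference: MW-2−MW-1 = (160, 310, -1.15); MW-3−MW-1 = (25, 360, -0.98).
Solve a·Δx + b·Δy = Δh: det = 160·360 − 25·310 = 49850.
∂h/∂x = [(-1.15)·360 − (-0.98)·310] / 49850 = -0.002211
∂h/∂y = [160·(-0.98) − 25·(-1.15)] / 49850 = -0.002569
h(328199, 4648180) = 226.39 + (-0.002211)·(195) + (-0.002569)·(530) = 226.39 -0.431 -1.361 = 224.598 m.

224.6 m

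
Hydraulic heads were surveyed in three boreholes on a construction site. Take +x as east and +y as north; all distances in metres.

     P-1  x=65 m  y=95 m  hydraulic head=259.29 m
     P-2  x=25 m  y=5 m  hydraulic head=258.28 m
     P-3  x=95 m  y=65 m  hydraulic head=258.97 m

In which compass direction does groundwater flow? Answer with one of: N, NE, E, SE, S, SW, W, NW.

S

Differences from P-1: to P-2 (Δx, Δy, Δh) = (-40, -90, -1.01); to P-3 = (30, -30, -0.32).
Determinant of the coordinate differences = (-40)·(-30) − 30·(-90) = 3900.
∂h/∂x = [(-1.01)·(-30) − (-0.32)·(-90)] / 3900 = +0.0003846
∂h/∂y = [(-40)·(-0.32) − 30·(-1.01)] / 3900 = +0.01105
Flow = −∇h = (-0.0003846 east, -0.01105 north), which points south.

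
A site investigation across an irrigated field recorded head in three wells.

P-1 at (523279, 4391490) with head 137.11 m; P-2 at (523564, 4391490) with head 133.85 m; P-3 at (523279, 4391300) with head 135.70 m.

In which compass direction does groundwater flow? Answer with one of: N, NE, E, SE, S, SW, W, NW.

SE

∂h/∂x = (133.85 − 137.11) / (523564 − 523279) = -0.01144
∂h/∂y = (135.70 − 137.11) / (4391300 − 4391490) = +0.007421
Flow = −∇h = (+0.01144 east, -0.007421 north), which points southeast.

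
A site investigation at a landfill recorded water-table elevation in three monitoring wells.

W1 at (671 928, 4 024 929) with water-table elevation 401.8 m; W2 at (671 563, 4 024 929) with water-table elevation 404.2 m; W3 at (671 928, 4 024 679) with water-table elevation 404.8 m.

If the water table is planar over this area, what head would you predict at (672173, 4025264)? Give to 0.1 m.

396.2 m

∂h/∂x = (404.2 − 401.8) / (671563 − 671928) = -0.006575
∂h/∂y = (404.8 − 401.8) / (4024679 − 4024929) = -0.01200
h(672173, 4025264) = 401.8 + (-0.006575)·(245) + (-0.01200)·(335) = 401.8 -1.611 -4.020 = 396.169 m.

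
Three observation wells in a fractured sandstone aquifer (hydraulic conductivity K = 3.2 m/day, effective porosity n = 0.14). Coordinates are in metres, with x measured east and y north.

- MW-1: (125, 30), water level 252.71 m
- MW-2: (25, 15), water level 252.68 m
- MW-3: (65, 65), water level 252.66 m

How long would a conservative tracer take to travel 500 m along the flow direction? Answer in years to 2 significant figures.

72 years

Taking MW-1 as reference: MW-2−MW-1 = (-100, -15, -0.03); MW-3−MW-1 = (-60, 35, -0.05).
Determinant of the coordinate differences = (-100)·35 − (-60)·(-15) = -4400.
∂h/∂x = [(-0.03)·35 − (-0.05)·(-15)] / -4400 = +0.0004091
∂h/∂y = [(-100)·(-0.05) − (-60)·(-0.03)] / -4400 = -0.0007273
|∇h| = √(0.0004091² + -0.0007273²) = 0.0008345
Seepage velocity v = K·i/n = 3.2 × 0.0008345 / 0.14 = 0.01907 m/day.
t = 500 / 0.01907 = 2.622e+04 days = 71.8 years.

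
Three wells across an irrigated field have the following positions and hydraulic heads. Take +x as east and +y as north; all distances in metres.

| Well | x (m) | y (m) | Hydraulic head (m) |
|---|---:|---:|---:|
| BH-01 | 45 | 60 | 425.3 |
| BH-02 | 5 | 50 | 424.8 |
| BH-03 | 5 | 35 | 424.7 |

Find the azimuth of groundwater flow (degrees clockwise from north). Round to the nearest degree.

Differences from BH-01: to BH-02 (Δx, Δy, Δh) = (-40, -10, -0.5); to BH-03 = (-40, -25, -0.6).
Solve a·Δx + b·Δy = Δh: det = (-40)·(-25) − (-40)·(-10) = 600.
∂h/∂x = [(-0.5)·(-25) − (-0.6)·(-10)] / 600 = +0.01083
∂h/∂y = [(-40)·(-0.6) − (-40)·(-0.5)] / 600 = +0.006667
Flow direction (−∇h) has components (-0.01083 E, -0.006667 N).
Azimuth = atan2(E, N) = atan2(-0.01083, -0.006667) = 238.4° ≈ 238°.

238°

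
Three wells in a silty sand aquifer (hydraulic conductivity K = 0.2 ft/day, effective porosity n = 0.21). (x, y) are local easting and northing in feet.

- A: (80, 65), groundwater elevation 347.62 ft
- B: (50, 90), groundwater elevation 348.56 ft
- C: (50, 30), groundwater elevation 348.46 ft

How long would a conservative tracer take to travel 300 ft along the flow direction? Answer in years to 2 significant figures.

With h = a·x + b·y + c and A as origin, the differences give:
  (-30)·a + 25·b = +0.94
  (-30)·a + (-35)·b = +0.84
Eliminate b (×(-35) and ×25, subtract): 1800·a = -53.900 → a = ∂h/∂x = -0.02994
Back-substitute: b = ∂h/∂y = +0.001667.
|∇h| = √(-0.02994² + 0.001667²) = 0.02999
Seepage velocity v = K·i/n = 0.2 × 0.02999 / 0.21 = 0.02856 ft/day.
t = 300 / 0.02856 = 1.05e+04 days = 28.7 years.

29 years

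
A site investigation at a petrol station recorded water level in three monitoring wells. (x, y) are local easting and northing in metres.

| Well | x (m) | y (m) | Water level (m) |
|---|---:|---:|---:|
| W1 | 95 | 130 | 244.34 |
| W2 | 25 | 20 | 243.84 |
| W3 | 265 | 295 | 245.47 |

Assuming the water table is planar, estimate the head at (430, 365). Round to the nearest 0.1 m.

With h = a·x + b·y + c and W1 as origin, the differences give:
  (-70)·a + (-110)·b = -0.50
  170·a + 165·b = +1.13
Eliminate b (×165 and ×(-110), subtract): 7150·a = 41.800 → a = ∂h/∂x = +0.005846
Back-substitute: b = ∂h/∂y = +0.0008252.
h(430, 365) = 244.34 + (+0.005846)·(335) + (+0.0008252)·(235) = 244.34 +1.958 +0.194 = 246.492 m.

246.5 m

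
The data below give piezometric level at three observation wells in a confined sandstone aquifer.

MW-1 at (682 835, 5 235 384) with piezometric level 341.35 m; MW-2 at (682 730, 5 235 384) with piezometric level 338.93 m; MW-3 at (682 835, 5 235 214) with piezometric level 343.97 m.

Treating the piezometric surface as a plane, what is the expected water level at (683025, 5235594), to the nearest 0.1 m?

342.5 m

∂h/∂x = (338.93 − 341.35) / (682730 − 682835) = +0.02305
∂h/∂y = (343.97 − 341.35) / (5235214 − 5235384) = -0.01541
h(683025, 5235594) = 341.35 + (+0.02305)·(190) + (-0.01541)·(210) = 341.35 +4.379 -3.236 = 342.493 m.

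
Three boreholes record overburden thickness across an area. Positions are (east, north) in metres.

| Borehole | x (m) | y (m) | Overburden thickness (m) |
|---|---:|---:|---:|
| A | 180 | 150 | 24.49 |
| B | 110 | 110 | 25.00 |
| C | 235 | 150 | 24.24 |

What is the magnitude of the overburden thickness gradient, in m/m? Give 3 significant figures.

Taking A as reference: B−A = (-70, -40, +0.51); C−A = (55, 0, -0.25).
Determinant of the coordinate differences = (-70)·0 − 55·(-40) = 2200.
∂d/∂x = [(+0.51)·0 − (-0.25)·(-40)] / 2200 = -0.004545
∂d/∂y = [(-70)·(-0.25) − 55·(+0.51)] / 2200 = -0.004795
|∇f| = √(-0.004545² + -0.004795²) = 0.006607 m/m

0.00661 m/m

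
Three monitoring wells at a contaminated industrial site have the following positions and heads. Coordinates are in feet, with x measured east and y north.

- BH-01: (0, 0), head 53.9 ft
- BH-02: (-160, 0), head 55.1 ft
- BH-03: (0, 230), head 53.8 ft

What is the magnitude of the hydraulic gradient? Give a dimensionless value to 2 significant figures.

0.0075

∂h/∂x = (55.1 − 53.9) / (-160 − 0) = -0.007500
∂h/∂y = (53.8 − 53.9) / (230 − 0) = -0.0004348
|∇h| = √(-0.007500² + -0.0004348²) = 0.007513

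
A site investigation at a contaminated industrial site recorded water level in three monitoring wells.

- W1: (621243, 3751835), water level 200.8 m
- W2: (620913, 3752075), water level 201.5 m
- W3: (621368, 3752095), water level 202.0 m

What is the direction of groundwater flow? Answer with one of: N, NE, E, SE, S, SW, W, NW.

S

With h = a·x + b·y + c and W1 as origin, the differences give:
  (-330)·a + 240·b = +0.7
  125·a + 260·b = +1.2
Eliminate b (×260 and ×240, subtract): -115800·a = -106.00 → a = ∂h/∂x = +0.0009154
Back-substitute: b = ∂h/∂y = +0.004175.
Flow = −∇h = (-0.0009154 east, -0.004175 north), which points south.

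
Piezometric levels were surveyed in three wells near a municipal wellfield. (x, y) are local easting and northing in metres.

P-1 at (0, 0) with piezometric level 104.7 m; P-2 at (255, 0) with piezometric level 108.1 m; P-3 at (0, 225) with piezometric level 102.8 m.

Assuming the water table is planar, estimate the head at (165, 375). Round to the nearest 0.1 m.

∂h/∂x = (108.1 − 104.7) / (255 − 0) = +0.01333
∂h/∂y = (102.8 − 104.7) / (225 − 0) = -0.008444
h(165, 375) = 104.7 + (+0.01333)·(165) + (-0.008444)·(375) = 104.7 +2.200 -3.167 = 103.733 m.

103.7 m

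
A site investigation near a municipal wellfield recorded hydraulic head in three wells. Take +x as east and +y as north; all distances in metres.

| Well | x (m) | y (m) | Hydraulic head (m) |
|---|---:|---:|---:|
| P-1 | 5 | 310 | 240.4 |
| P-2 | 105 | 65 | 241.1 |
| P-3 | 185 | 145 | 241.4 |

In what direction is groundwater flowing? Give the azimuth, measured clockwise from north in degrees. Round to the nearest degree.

Taking P-1 as reference: P-2−P-1 = (100, -245, +0.7); P-3−P-1 = (180, -165, +1.0).
Solve a·Δx + b·Δy = Δh: det = 100·(-165) − 180·(-245) = 27600.
∂h/∂x = [(+0.7)·(-165) − (+1.0)·(-245)] / 27600 = +0.004692
∂h/∂y = [100·(+1.0) − 180·(+0.7)] / 27600 = -0.0009420
Flow direction (−∇h) has components (-0.004692 E, +0.0009420 N).
Azimuth = atan2(E, N) = atan2(-0.004692, +0.0009420) = 281.4° ≈ 281°.

281°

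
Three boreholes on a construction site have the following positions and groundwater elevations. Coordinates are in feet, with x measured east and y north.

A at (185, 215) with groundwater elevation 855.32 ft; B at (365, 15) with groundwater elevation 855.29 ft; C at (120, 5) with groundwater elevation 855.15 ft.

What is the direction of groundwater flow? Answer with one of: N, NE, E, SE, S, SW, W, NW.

SW

With h = a·x + b·y + c and A as origin, the differences give:
  180·a + (-200)·b = -0.03
  (-65)·a + (-210)·b = -0.17
Eliminate b (×(-210) and ×(-200), subtract): -50800·a = -27.700 → a = ∂h/∂x = +0.0005453
Back-substitute: b = ∂h/∂y = +0.0006407.
Flow = −∇h = (-0.0005453 east, -0.0006407 north), which points southwest.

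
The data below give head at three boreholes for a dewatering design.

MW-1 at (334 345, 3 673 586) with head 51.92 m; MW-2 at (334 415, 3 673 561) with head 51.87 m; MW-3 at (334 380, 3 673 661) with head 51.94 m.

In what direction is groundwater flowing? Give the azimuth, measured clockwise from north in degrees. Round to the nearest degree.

134°

Three-point gradient (reference MW-1): Δ to MW-2 = (70, -25, -0.05), Δ to MW-3 = (35, 75, +0.02).
∂h/∂x = -0.0005306, ∂h/∂y = +0.0005143 (det = 6125).
Flow direction (−∇h) has components (+0.0005306 E, -0.0005143 N).
Azimuth = atan2(E, N) = atan2(+0.0005306, -0.0005143) = 134.1° ≈ 134°.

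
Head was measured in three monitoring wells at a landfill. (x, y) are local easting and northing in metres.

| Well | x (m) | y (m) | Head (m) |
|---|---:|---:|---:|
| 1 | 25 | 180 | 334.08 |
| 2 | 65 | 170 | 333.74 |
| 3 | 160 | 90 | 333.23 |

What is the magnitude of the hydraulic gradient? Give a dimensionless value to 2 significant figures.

Differences from 1: to 2 (Δx, Δy, Δh) = (40, -10, -0.34); to 3 = (135, -90, -0.85).
Solve a·Δx + b·Δy = Δh: det = 40·(-90) − 135·(-10) = -2250.
∂h/∂x = [(-0.34)·(-90) − (-0.85)·(-10)] / -2250 = -0.009822
∂h/∂y = [40·(-0.85) − 135·(-0.34)] / -2250 = -0.005289
|∇h| = √(-0.009822² + -0.005289²) = 0.01116

0.011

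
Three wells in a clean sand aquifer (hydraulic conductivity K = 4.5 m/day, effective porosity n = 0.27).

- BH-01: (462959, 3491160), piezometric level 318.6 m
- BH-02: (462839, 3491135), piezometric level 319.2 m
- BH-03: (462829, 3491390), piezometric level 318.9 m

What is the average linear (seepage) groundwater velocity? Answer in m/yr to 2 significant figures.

With h = a·x + b·y + c and BH-01 as origin, the differences give:
  (-120)·a + (-25)·b = +0.6
  (-130)·a + 230·b = +0.3
Eliminate b (×230 and ×(-25), subtract): -30850·a = 145.50 → a = ∂h/∂x = -0.004716
Back-substitute: b = ∂h/∂y = -0.001361.
|∇h| = √(-0.004716² + -0.001361²) = 0.004908
Seepage velocity v = K·i/n = 4.5 × 0.004908 / 0.27 = 0.0818 m/day = 29.88 m/yr.

30 m/yr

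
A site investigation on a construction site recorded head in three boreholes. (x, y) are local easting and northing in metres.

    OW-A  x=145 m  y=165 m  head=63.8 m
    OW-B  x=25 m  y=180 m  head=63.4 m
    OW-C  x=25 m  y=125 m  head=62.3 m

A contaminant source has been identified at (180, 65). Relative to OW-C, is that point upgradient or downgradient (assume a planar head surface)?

downgradient

Differences from OW-A: to OW-B (Δx, Δy, Δh) = (-120, 15, -0.4); to OW-C = (-120, -40, -1.5).
Determinant of the coordinate differences = (-120)·(-40) − (-120)·15 = 6600.
∂h/∂x = [(-0.4)·(-40) − (-1.5)·15] / 6600 = +0.005833
∂h/∂y = [(-120)·(-1.5) − (-120)·(-0.4)] / 6600 = +0.02000
Head at (180, 65) = 63.8 + (+0.005833)·(35) + (+0.02000)·(-100) = 62.00 m.
That is lower than the 62.3 m at OW-C, so the point is downgradient.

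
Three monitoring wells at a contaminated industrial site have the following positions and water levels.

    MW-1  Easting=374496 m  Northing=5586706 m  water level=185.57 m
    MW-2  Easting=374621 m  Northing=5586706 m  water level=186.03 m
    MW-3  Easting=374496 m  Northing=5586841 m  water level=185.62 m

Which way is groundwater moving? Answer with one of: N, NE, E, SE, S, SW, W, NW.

∂h/∂x = (186.03 − 185.57) / (374621 − 374496) = +0.003680
∂h/∂y = (185.62 − 185.57) / (5586841 − 5586706) = +0.0003704
Flow = −∇h = (-0.003680 east, -0.0003704 north), which points west.

W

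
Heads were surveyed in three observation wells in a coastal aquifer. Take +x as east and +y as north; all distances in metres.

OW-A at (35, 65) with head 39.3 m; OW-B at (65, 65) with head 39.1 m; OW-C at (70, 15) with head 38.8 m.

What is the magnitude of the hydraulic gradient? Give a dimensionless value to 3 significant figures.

0.00854

With h = a·x + b·y + c and OW-A as origin, the differences give:
  30·a + 0·b = -0.2
  35·a + (-50)·b = -0.5
Eliminate b (×(-50) and ×0, subtract): -1500·a = 10.00 → a = ∂h/∂x = -0.006667
Back-substitute: b = ∂h/∂y = +0.005333.
|∇h| = √(-0.006667² + 0.005333²) = 0.008538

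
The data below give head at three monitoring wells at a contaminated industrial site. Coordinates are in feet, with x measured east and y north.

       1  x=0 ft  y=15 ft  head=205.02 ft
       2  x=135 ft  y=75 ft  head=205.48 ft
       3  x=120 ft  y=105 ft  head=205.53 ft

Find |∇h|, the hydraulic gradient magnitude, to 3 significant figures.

0.00352

Three-point gradient (reference 1): Δ to 2 = (135, 60, +0.46), Δ to 3 = (120, 90, +0.51).
∂h/∂x = +0.002182, ∂h/∂y = +0.002758 (det = 4950).
|∇h| = √(0.002182² + 0.002758²) = 0.003517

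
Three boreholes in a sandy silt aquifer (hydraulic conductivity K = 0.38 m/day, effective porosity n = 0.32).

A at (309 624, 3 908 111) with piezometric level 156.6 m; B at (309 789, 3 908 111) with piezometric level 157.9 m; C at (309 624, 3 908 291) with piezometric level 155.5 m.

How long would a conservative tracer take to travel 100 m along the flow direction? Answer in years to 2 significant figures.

23 years

∂h/∂x = (157.9 − 156.6) / (309789 − 309624) = +0.007879
∂h/∂y = (155.5 − 156.6) / (3908291 − 3908111) = -0.006111
|∇h| = √(0.007879² + -0.006111²) = 0.009971
Seepage velocity v = K·i/n = 0.38 × 0.009971 / 0.32 = 0.01184 m/day.
t = 100 / 0.01184 = 8446 days = 23.1 years.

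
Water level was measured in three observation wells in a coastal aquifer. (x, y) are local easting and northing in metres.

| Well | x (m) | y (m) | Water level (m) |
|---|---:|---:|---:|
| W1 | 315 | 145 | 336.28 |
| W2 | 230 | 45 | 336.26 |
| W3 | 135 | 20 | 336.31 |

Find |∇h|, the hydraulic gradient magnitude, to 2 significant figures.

0.0011

Taking W1 as reference: W2−W1 = (-85, -100, -0.02); W3−W1 = (-180, -125, +0.03).
Determinant of the coordinate differences = (-85)·(-125) − (-180)·(-100) = -7375.
∂h/∂x = [(-0.02)·(-125) − (+0.03)·(-100)] / -7375 = -0.0007458
∂h/∂y = [(-85)·(+0.03) − (-180)·(-0.02)] / -7375 = +0.0008339
|∇h| = √(-0.0007458² + 0.0008339²) = 0.001119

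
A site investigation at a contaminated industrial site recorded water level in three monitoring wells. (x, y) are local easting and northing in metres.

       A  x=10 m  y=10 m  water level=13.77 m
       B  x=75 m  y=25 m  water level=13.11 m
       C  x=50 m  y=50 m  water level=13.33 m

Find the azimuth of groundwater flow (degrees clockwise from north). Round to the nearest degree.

084°

Taking A as reference: B−A = (65, 15, -0.66); C−A = (40, 40, -0.44).
Determinant of the coordinate differences = 65·40 − 40·15 = 2000.
∂h/∂x = [(-0.66)·40 − (-0.44)·15] / 2000 = -0.009900
∂h/∂y = [65·(-0.44) − 40·(-0.66)] / 2000 = -0.001100
Flow direction (−∇h) has components (+0.009900 E, +0.001100 N).
Azimuth = atan2(E, N) = atan2(+0.009900, +0.001100) = 83.7° ≈ 084°.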